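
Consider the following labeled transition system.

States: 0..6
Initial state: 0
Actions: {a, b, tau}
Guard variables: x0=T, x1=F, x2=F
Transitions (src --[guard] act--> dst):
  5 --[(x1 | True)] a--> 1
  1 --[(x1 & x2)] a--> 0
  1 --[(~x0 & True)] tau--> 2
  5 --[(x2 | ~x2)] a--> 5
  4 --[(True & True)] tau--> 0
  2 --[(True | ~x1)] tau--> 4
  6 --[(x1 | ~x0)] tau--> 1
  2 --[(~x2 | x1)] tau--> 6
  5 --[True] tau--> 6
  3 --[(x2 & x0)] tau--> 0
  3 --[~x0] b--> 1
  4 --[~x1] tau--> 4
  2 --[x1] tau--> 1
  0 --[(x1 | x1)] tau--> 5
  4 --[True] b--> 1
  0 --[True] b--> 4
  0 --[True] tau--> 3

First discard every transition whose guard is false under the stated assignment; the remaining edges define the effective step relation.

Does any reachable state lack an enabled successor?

Answer: DEADLOCK at state 1

Working:
Reachable = {0,1,3,4}
  0: b→4  tau→3  [deg 2]
  1: ∅  [deadlock]
  3: ∅  [deadlock]
  4: b→1  tau→0  tau→4  [deg 3]
trace reaching 1: b·b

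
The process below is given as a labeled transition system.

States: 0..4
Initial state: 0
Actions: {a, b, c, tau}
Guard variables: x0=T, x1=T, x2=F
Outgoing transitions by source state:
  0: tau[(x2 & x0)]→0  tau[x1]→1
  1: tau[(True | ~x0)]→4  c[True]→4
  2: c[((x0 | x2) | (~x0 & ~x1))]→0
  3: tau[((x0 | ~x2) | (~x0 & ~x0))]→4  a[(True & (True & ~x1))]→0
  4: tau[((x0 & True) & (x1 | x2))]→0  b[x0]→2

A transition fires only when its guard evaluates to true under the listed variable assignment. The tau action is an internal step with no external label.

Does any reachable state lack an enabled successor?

Reachable = {0,1,2,4}
  0: tau→1  [deg 1]
  1: c→4  tau→4  [deg 2]
  2: c→0  [deg 1]
  4: b→2  tau→0  [deg 2]

Answer: DEADLOCK-FREE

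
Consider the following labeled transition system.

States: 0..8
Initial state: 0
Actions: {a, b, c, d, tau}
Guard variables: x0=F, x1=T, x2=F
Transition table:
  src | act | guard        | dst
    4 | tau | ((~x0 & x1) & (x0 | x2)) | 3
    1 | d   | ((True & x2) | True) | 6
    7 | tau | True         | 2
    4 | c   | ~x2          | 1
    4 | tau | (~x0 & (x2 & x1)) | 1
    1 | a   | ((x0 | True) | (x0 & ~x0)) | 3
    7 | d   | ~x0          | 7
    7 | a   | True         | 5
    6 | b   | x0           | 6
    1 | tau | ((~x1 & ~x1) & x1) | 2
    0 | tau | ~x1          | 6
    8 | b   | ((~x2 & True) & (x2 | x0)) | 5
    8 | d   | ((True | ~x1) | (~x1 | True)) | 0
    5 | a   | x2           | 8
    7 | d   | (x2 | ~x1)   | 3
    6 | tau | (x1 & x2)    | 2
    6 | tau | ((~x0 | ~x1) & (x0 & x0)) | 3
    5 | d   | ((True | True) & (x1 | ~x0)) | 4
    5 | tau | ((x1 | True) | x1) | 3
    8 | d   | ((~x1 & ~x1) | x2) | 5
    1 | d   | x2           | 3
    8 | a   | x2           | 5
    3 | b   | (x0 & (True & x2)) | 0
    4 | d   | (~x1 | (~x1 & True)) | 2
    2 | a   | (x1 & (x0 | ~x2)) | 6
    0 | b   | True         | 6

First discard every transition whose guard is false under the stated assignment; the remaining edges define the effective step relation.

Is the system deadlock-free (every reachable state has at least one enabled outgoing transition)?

Answer: DEADLOCK at state 6

Trace:
Reachable = {0,6}
  0: b→6  [deg 1]
  6: ∅  [no exit]
witness 6: b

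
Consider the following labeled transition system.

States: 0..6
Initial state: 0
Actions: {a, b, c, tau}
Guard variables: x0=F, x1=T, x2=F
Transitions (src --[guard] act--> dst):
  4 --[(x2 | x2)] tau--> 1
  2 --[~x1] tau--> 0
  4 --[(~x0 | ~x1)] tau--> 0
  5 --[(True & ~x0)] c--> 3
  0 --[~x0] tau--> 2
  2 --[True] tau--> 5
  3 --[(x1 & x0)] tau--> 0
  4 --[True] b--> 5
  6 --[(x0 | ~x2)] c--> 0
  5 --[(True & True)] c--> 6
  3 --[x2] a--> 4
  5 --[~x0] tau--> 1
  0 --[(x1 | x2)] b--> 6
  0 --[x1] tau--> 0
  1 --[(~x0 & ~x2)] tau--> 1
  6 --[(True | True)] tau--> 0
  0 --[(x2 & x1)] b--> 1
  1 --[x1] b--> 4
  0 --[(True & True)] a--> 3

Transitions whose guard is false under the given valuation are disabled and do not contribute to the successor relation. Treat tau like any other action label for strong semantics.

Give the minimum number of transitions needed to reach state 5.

Layered search for 5:
  Layer 0: {0}
  Layer 1: {2,3,6}
  Layer 2: {5}
first hit 5 at d=2 via tau·tau

Answer: 2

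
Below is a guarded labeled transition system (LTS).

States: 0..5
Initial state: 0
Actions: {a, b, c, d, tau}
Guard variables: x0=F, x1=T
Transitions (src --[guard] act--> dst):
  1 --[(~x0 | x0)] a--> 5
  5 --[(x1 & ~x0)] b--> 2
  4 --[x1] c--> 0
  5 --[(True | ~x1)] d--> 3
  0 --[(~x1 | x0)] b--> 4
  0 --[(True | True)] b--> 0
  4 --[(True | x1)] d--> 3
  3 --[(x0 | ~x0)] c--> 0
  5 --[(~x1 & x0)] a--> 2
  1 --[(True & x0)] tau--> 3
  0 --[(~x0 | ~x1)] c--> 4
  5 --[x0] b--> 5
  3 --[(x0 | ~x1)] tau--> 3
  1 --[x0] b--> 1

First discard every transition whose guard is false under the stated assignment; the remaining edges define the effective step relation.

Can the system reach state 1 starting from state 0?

Guard filter leaves 8 enabled edge(s).
L0 = {0}
L1 = {4}  cumulative {0,4}
L2 = {3}  cumulative {0,3,4}
R = {0,3,4}

Answer: UNREACHABLE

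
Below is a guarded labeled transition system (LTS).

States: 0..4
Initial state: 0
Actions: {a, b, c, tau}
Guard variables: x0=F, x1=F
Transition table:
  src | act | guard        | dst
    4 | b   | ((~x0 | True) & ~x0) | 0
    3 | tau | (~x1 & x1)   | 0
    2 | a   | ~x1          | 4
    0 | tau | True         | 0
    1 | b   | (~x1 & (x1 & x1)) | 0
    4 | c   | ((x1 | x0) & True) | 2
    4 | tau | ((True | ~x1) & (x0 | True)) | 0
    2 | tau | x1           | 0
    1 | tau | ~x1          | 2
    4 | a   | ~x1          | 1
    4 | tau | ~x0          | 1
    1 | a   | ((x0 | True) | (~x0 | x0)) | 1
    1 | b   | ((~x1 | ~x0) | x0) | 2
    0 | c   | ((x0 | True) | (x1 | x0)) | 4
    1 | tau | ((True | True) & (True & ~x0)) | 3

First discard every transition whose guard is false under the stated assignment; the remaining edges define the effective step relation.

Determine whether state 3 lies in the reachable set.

Guard filter leaves 11 enabled edge(s).
depth 0: {0}
depth 1: {4}  now seen {0,4}
depth 2: {1}  now seen {0,1,4}
depth 3: {2,3}  now seen {0,1,2,3,4}
Reachable = {0,1,2,3,4}
Path to 3: c·tau·tau

Answer: REACHABLE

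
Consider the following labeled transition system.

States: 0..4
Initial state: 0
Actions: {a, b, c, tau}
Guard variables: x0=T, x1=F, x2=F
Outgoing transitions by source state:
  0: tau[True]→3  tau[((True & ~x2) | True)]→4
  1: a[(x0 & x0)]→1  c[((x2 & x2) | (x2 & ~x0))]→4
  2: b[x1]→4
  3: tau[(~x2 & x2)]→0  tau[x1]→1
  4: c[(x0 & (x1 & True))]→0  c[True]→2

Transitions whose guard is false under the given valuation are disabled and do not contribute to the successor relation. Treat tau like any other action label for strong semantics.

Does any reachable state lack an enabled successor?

Answer: DEADLOCK at state 2

Working:
Reachable = {0,2,3,4}
  0: tau→3  tau→4  [2 out]
  2: ∅  [STUCK]
  3: ∅  [STUCK]
  4: c→2  [1 out]
Path to 2: tau·c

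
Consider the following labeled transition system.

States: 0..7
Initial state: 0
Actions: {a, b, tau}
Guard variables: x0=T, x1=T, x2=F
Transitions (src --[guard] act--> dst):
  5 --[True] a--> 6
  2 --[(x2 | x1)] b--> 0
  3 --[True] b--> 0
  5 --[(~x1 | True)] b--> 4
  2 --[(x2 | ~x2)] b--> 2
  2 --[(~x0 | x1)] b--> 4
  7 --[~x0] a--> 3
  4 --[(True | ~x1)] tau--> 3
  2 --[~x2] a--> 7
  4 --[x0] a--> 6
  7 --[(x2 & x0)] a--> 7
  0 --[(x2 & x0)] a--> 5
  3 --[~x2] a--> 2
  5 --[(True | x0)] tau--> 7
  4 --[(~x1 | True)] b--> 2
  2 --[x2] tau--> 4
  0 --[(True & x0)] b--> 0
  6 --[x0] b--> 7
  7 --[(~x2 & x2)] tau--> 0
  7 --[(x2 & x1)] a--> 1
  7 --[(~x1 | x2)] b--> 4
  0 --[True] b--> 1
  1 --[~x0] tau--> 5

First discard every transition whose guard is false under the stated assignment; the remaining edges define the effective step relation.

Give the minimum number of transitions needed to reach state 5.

Answer: UNREACHABLE

Working:
BFS to 5:
  Layer 0: {0}
  Layer 1: {1}
5 never appears.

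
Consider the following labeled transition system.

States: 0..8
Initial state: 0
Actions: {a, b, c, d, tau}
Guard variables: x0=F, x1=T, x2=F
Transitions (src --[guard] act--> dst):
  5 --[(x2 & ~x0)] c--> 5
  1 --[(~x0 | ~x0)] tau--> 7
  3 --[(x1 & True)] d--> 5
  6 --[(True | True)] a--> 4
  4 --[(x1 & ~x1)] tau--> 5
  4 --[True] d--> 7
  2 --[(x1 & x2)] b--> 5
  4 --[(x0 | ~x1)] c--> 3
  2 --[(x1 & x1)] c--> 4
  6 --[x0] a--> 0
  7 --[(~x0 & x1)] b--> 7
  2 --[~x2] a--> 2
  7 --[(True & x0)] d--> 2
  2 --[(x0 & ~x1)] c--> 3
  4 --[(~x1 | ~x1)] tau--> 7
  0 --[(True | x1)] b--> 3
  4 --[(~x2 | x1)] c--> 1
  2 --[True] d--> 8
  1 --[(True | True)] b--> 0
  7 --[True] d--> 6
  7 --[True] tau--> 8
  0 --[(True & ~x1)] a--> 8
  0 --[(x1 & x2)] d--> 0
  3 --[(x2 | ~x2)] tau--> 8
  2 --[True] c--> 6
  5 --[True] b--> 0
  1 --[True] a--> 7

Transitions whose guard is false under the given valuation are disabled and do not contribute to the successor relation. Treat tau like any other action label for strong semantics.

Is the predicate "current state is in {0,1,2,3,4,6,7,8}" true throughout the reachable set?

Answer: INVARIANT VIOLATED at state 5

Trace:
Safe = {0,1,2,3,4,6,7,8}
R = {0,3,5,8}
  0: ok
  3: ok
  5: outside
  8: ok
witness against invariant: b·d → 5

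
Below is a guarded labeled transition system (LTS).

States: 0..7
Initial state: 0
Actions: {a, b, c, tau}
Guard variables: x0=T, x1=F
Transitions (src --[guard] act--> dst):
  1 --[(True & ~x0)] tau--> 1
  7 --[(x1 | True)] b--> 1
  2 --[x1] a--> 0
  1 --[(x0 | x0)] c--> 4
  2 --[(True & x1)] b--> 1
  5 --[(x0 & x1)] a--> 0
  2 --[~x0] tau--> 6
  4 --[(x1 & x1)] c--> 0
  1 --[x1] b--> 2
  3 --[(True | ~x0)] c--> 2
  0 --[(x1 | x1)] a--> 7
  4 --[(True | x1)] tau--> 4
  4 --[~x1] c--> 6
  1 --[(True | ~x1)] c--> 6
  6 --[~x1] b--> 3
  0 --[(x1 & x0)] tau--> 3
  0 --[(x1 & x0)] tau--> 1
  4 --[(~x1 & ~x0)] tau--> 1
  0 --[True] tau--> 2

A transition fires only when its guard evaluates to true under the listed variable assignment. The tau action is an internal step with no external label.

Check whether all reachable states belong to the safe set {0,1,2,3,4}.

Answer: INVARIANT HOLDS

Trace:
Safe = {0,1,2,3,4}
Reach set: {0,2}
  0: ✓
  2: ✓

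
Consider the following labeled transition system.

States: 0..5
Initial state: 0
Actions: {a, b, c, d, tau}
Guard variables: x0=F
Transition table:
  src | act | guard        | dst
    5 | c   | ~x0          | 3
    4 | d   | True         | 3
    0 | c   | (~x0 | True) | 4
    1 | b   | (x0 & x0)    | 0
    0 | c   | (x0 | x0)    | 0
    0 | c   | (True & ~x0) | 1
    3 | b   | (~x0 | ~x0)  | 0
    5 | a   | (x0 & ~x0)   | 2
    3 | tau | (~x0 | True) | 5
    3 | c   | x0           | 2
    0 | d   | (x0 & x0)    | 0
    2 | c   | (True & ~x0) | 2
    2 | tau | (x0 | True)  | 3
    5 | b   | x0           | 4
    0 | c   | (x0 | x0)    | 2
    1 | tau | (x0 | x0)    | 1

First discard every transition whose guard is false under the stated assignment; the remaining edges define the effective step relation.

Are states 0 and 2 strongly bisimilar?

Answer: NOT BISIMILAR

Working:
Refine partition for ~:
  π0 = {{0,1,2,3,4,5}}
  π1 = {{0,5},{1},{2},{3},{4}}
  π2 = {{0},{1},{2},{3},{4},{5}}
Fixed point at round 3; 6 class(es).
[0]={0}  [2]={2}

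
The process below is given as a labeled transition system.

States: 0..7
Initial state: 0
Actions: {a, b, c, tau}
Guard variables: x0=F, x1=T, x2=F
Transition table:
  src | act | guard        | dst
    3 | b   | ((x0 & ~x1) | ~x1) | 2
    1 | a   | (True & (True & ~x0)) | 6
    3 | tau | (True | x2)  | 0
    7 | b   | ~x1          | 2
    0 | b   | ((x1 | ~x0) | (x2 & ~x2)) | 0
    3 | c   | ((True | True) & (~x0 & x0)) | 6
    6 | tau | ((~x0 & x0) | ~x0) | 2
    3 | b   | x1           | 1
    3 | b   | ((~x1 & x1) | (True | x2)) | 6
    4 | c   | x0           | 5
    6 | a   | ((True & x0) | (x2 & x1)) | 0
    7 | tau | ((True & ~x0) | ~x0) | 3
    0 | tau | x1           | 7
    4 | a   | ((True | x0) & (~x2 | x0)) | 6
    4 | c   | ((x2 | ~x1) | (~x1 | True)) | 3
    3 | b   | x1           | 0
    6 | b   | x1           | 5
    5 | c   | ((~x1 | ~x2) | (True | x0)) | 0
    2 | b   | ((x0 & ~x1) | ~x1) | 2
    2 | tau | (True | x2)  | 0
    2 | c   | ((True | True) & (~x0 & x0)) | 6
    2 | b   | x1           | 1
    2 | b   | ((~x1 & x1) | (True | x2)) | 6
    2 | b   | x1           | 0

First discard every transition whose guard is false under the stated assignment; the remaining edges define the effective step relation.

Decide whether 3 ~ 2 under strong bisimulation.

Compute ~ classes (split until stable):
  round 0: {{0,1,2,3,4,5,6,7}}
  round 1: {{0,2,3,6},{1},{4},{5},{7}}
  round 2: {{0},{1},{2,3},{4},{5},{6},{7}}
stable after 3 split(s): 7 block(s)
class of 3: {2,3}; class of 2: {2,3}

Answer: BISIMILAR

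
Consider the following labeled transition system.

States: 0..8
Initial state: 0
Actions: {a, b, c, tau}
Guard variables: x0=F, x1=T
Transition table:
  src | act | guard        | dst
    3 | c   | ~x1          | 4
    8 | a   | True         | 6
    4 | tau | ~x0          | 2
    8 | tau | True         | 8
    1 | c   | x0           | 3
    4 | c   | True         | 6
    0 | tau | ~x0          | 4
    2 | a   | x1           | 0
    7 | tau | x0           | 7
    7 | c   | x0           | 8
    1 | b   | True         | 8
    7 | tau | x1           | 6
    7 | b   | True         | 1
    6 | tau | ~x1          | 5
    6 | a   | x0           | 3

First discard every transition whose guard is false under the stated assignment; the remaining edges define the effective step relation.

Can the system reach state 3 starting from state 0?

After dropping false guards: 9 live edges.
depth 0: {0}
depth 1: {4}  now seen {0,4}
depth 2: {2,6}  now seen {0,2,4,6}
Reachable = {0,2,4,6}

Answer: UNREACHABLE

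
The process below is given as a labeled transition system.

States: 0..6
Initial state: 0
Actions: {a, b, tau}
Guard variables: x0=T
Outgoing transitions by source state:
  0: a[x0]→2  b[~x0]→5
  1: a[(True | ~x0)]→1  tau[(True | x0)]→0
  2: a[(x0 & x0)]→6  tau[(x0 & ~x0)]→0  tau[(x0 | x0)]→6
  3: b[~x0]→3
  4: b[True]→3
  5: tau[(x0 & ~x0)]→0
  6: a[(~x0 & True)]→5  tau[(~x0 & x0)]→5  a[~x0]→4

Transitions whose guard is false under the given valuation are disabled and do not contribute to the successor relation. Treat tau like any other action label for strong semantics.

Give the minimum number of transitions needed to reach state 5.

BFS to 5:
  L0 = {0}
  L1 = {2}
  L2 = {6}
5 never appears.

Answer: UNREACHABLE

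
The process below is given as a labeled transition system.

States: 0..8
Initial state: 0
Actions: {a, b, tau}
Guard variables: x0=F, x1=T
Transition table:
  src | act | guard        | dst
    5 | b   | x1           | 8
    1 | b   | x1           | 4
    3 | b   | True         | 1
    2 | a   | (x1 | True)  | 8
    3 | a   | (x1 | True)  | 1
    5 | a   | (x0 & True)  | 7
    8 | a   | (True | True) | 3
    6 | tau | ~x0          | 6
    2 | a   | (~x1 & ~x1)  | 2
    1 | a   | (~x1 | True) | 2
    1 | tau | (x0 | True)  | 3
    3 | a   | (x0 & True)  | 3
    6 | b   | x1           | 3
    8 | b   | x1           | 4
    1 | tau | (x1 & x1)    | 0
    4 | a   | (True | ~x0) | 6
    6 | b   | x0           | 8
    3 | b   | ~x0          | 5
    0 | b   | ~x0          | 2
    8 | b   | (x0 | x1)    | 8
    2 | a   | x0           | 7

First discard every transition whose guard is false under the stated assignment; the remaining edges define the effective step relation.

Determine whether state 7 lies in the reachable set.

Answer: UNREACHABLE

Trace:
16 transition(s) survive guard evaluation.
L0 = {0}
L1 = {2}  total {0,2}
L2 = {8}  total {0,2,8}
L3 = {3,4}  total {0,2,3,4,8}
L4 = {1,5,6}  total {0,1,2,3,4,5,6,8}
Reachable = {0,1,2,3,4,5,6,8}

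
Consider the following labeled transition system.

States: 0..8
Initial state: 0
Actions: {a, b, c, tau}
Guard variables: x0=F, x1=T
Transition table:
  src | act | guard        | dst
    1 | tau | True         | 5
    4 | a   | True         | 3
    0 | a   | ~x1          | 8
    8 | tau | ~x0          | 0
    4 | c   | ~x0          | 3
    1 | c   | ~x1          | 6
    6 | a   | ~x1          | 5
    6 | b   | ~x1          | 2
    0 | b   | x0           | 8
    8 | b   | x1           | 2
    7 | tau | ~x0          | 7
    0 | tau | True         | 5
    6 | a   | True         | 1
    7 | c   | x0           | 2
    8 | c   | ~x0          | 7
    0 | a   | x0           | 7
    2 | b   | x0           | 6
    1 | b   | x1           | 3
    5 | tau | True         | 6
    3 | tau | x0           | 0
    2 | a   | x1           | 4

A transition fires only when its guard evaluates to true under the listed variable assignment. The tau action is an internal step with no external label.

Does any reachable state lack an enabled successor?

Answer: DEADLOCK at state 3

Working:
Reachable = {0,1,3,5,6}
  0: tau→5  [1 exit(s)]
  1: b→3  tau→5  [2 exit(s)]
  3: ∅  [deadlock]
  5: tau→6  [1 exit(s)]
  6: a→1  [1 exit(s)]
witness 3: tau·tau·a·b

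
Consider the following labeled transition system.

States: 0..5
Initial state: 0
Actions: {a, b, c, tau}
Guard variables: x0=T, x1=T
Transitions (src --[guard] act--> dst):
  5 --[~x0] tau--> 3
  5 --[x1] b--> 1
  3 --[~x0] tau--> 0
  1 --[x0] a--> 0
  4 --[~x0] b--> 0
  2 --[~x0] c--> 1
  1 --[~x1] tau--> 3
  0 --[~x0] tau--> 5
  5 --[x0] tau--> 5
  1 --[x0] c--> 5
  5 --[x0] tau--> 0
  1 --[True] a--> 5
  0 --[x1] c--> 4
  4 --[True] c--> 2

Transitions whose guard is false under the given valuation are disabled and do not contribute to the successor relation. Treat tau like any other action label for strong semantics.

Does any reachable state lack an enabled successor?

Answer: DEADLOCK at state 2

Trace:
Reachable = {0,2,4}
  0: c→4  [1 out]
  2: ∅  [STUCK]
  4: c→2  [1 out]
witness 2: c·c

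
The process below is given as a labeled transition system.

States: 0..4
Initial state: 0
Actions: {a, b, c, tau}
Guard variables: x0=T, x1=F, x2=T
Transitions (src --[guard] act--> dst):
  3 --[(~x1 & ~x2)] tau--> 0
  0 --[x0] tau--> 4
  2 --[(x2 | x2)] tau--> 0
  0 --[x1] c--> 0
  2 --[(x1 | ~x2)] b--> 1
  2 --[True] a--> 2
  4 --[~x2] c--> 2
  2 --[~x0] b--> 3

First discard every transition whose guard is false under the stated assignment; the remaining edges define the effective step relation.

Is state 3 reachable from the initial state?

Answer: UNREACHABLE

Working:
3 transition(s) survive guard evaluation.
Layer 0: {0}
Layer 1: {4}  total {0,4}
Reachable = {0,4}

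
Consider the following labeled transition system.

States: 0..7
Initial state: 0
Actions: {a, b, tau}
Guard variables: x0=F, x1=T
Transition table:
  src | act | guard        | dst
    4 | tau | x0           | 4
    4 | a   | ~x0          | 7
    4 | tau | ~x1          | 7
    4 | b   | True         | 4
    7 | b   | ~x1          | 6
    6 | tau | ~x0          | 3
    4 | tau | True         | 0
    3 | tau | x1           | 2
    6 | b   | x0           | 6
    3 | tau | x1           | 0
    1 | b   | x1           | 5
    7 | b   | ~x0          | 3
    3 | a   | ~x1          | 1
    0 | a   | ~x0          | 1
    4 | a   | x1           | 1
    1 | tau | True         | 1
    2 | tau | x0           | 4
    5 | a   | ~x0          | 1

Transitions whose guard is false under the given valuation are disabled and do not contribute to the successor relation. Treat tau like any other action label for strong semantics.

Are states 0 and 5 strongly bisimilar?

Answer: BISIMILAR

Analysis:
Compute ~ classes (split until stable):
  π0 = {{0,1,2,3,4,5,6,7}}
  π1 = {{0,5},{1},{2},{3,6},{4},{7}}
  π2 = {{0,5},{1},{2},{3},{4},{6},{7}}
Fixed point at round 3; 7 class(es).
[0]={0,5}  [5]={0,5}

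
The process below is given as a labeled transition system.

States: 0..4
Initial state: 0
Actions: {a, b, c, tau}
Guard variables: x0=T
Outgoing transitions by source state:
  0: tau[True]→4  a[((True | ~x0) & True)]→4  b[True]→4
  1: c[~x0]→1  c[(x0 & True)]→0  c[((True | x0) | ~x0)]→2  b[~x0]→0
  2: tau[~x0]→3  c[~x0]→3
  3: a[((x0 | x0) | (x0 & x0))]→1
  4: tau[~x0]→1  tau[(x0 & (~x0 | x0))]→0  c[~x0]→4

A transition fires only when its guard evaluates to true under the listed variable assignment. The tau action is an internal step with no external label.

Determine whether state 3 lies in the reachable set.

Answer: UNREACHABLE

Trace:
After dropping false guards: 7 live edges.
depth 0: {0}
depth 1: {4}  now seen {0,4}
R = {0,4}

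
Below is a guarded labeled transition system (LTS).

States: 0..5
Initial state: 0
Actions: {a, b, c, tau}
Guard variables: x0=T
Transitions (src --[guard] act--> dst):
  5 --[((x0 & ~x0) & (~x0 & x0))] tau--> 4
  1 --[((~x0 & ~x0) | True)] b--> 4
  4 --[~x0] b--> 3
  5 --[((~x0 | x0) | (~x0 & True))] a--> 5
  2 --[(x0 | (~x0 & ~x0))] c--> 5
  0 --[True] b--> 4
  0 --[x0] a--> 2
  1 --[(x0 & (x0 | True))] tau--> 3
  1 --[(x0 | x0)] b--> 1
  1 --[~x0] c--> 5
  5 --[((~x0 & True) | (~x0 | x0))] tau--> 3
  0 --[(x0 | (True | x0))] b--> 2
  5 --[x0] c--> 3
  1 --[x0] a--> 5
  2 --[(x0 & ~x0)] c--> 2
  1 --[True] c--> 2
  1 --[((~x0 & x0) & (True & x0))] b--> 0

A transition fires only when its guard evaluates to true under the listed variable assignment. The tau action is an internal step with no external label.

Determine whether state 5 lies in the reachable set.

Answer: REACHABLE

Analysis:
12 transition(s) survive guard evaluation.
depth 0: {0}
depth 1: {2,4}  cumulative {0,2,4}
depth 2: {5}  cumulative {0,2,4,5}
depth 3: {3}  cumulative {0,2,3,4,5}
R = {0,2,3,4,5}
trace reaching 5: b·c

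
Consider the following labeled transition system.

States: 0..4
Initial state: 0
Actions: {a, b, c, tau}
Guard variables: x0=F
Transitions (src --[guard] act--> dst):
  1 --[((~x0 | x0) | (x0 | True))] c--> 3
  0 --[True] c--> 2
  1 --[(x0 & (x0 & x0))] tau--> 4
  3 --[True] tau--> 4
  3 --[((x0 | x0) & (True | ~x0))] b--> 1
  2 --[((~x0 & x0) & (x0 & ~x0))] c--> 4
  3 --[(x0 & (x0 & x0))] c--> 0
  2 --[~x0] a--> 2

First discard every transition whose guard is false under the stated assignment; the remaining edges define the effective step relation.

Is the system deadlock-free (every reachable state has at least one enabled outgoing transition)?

R = {0,2}
  0: c→2  [1 out]
  2: a→2  [1 out]

Answer: DEADLOCK-FREE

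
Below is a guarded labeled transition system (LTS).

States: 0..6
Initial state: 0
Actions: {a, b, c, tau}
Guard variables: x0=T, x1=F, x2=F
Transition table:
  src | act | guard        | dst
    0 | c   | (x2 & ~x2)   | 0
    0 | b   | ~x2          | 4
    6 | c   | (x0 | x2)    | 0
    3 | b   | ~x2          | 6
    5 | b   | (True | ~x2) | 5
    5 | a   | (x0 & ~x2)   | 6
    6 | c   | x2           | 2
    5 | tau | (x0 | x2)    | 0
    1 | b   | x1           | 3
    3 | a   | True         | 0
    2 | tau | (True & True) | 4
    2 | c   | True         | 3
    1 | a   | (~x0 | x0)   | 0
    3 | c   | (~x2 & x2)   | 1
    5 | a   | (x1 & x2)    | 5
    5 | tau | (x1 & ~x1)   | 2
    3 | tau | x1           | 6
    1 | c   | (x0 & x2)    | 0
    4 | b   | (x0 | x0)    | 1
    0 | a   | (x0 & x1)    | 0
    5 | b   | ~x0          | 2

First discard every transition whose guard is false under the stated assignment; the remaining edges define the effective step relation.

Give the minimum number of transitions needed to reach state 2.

Layered search for 2:
  depth 0: {0}
  depth 1: {4}
  depth 2: {1}
2 never appears.

Answer: UNREACHABLE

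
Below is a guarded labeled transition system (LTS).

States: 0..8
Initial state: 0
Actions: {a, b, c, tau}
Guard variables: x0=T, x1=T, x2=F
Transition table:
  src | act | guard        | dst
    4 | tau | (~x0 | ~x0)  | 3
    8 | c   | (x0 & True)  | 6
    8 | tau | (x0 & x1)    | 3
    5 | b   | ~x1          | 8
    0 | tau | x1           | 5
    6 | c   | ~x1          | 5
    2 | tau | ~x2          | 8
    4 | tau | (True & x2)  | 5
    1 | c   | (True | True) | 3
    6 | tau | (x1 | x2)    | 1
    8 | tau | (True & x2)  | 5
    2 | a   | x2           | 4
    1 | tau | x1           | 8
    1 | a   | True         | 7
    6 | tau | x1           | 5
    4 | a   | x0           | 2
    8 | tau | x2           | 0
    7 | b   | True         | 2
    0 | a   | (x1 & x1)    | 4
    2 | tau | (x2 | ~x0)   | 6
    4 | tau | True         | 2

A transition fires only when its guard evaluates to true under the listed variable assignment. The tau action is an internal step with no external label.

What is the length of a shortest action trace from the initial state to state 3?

Layered search for 3:
  L0 = {0}
  L1 = {4,5}
  L2 = {2}
  L3 = {8}
  L4 = {3,6}
depth(3)=4, e.g. a·a·tau·tau

Answer: 4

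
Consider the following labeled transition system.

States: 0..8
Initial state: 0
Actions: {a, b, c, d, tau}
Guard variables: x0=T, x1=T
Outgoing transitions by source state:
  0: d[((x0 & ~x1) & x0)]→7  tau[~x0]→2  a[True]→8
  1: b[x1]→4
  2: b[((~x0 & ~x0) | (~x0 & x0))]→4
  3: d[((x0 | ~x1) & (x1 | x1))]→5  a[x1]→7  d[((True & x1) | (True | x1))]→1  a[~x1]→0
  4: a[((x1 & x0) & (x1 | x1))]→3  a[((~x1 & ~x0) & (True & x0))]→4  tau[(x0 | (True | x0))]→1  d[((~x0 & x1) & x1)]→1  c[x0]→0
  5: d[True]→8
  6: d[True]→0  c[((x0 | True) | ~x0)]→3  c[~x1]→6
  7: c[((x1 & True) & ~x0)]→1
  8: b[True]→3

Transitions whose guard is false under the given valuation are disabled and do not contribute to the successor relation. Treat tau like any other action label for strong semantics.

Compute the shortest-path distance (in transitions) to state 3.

BFS to 3:
  Layer 0: {0}
  Layer 1: {8}
  Layer 2: {3}
3 enters at depth 2; path a·b

Answer: 2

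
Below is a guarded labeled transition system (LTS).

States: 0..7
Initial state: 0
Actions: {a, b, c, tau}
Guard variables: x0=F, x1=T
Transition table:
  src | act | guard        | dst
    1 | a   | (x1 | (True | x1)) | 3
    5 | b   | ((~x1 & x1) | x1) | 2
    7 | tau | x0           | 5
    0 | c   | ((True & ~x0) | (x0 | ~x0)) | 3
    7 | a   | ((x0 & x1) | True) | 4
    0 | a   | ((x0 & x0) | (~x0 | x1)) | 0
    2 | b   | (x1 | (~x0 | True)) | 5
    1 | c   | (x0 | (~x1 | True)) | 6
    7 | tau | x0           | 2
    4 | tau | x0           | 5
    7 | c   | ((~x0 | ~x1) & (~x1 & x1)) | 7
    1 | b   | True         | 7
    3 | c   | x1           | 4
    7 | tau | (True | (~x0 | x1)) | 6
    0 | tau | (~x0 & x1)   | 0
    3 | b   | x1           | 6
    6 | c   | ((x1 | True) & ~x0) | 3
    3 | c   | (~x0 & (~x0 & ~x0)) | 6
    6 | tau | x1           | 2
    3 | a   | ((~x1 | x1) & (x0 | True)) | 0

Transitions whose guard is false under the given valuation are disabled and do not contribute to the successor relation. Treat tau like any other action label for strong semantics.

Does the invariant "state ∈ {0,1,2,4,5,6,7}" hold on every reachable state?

Answer: INVARIANT VIOLATED at state 3

Working:
Allowed set {0,1,2,4,5,6,7}
Reach set: {0,2,3,4,5,6}
  0: ✓
  2: ✓
  3: ✗ unsafe
  4: ✓
  5: ✓
  6: ✓
counterexample path to 3: c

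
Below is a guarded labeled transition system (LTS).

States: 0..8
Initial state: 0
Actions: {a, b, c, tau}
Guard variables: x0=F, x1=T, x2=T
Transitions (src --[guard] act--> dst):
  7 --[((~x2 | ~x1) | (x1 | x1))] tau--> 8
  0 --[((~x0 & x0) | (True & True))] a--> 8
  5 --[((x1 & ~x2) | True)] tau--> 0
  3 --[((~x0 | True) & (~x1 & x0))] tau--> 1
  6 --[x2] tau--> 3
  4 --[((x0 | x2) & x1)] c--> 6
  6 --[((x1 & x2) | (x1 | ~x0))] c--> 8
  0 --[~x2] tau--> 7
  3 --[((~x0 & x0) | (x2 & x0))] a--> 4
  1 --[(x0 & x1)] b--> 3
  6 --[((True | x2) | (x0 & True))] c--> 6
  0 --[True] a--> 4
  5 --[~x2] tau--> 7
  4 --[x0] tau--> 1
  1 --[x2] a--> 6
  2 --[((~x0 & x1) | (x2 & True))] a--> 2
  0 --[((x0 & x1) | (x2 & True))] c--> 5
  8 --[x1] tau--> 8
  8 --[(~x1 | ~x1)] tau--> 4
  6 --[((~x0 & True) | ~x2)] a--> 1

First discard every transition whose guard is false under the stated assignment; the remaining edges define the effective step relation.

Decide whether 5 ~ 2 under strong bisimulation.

Answer: NOT BISIMILAR

Working:
Refine partition for ~:
  round 0: {{0,1,2,3,4,5,6,7,8}}
  round 1: {{0},{1,2},{3},{4},{5,7,8},{6}}
  round 2: {{0},{1},{2},{3},{4},{5},{6},{7,8}}
8 equivalence class(es) (converged in 3)
5∈{5}, 2∈{2}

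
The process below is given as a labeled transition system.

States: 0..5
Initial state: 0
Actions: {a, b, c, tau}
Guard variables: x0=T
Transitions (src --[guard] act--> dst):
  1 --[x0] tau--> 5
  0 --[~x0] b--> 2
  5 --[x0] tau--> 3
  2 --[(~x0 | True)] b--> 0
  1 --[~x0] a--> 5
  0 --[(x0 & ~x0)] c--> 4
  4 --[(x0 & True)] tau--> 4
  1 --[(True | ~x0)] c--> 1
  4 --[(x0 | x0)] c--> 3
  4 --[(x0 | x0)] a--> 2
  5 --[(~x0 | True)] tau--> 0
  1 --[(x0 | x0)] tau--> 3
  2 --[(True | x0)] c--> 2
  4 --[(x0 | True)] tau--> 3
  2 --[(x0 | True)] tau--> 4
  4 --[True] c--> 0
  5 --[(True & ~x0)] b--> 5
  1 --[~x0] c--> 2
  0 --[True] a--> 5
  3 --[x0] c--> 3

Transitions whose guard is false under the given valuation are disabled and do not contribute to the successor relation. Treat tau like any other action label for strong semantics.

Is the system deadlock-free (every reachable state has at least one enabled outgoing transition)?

Answer: DEADLOCK-FREE

Working:
Reach set: {0,3,5}
  0: a→5  [1 exit(s)]
  3: c→3  [1 exit(s)]
  5: tau→0  tau→3  [2 exit(s)]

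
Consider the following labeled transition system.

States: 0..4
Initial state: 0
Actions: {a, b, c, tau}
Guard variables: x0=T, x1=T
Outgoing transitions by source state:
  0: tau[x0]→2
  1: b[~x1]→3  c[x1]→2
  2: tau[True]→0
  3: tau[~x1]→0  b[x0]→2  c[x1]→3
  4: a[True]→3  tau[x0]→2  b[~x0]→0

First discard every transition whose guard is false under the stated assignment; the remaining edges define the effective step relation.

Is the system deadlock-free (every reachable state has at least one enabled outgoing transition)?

Answer: DEADLOCK-FREE

Trace:
Reachable = {0,2}
  0: tau→2  [deg 1]
  2: tau→0  [deg 1]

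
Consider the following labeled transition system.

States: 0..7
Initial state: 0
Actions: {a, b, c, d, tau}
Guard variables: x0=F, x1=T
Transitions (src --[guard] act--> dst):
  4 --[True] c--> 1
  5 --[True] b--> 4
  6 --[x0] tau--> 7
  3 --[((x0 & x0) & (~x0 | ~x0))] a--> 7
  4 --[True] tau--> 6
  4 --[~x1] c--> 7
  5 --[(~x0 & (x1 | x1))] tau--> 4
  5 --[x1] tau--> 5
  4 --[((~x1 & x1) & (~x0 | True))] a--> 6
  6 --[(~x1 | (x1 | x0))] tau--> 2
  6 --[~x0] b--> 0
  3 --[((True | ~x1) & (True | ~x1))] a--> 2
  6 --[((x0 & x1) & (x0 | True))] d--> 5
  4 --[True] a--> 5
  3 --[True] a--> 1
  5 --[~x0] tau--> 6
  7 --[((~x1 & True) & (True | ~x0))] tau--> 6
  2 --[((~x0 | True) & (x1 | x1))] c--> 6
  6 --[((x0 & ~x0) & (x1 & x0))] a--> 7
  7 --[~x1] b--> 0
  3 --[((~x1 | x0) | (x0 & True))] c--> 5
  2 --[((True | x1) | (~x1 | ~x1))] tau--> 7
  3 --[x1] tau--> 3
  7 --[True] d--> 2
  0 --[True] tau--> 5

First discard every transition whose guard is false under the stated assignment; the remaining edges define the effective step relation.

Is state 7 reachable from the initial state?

After dropping false guards: 16 live edges.
depth 0: {0}
depth 1: {5}  total {0,5}
depth 2: {4,6}  total {0,4,5,6}
depth 3: {1,2}  total {0,1,2,4,5,6}
depth 4: {7}  total {0,1,2,4,5,6,7}
R = {0,1,2,4,5,6,7}
Path to 7: tau·tau·tau·tau

Answer: REACHABLE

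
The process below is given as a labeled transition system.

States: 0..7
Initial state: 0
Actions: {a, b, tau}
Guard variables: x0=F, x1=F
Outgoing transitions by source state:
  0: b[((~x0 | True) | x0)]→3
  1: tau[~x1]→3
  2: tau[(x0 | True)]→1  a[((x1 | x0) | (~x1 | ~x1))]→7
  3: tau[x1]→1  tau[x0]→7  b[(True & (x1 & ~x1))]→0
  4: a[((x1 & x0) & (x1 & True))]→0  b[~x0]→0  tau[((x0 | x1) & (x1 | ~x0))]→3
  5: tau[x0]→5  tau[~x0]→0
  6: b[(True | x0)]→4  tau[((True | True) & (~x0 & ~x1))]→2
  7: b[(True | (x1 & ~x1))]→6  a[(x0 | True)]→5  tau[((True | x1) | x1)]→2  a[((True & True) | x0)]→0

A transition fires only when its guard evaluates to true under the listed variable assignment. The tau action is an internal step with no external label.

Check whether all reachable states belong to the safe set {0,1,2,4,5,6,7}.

Answer: INVARIANT VIOLATED at state 3

Analysis:
Safe = {0,1,2,4,5,6,7}
R = {0,3}
  0: safe
  3: ✗ unsafe
witness against invariant: b → 3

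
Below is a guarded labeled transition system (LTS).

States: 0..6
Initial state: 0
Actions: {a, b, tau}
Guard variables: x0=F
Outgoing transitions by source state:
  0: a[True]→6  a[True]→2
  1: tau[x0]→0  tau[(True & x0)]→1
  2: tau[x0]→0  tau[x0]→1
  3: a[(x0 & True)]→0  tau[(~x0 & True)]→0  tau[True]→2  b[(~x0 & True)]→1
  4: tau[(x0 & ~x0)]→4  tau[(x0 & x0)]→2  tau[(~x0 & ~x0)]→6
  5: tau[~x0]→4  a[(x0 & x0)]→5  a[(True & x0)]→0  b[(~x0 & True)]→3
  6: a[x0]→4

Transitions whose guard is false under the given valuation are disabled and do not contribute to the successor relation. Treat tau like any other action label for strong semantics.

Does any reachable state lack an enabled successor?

R = {0,2,6}
  0: a→2  a→6  [deg 2]
  2: ∅  [STUCK]
  6: ∅  [STUCK]
trace reaching 2: a

Answer: DEADLOCK at state 2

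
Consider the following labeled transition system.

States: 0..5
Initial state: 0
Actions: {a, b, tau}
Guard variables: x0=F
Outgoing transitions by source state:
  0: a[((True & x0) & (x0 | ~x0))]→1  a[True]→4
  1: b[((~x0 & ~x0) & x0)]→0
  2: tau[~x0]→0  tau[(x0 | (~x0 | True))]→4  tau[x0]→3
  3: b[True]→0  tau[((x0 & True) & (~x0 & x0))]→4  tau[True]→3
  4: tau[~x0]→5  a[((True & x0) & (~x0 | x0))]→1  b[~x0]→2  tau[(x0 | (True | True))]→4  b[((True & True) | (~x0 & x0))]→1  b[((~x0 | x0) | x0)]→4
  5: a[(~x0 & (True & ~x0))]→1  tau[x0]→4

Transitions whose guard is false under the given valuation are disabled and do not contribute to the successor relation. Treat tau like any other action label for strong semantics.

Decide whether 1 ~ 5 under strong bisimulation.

Refine partition for ~:
  π0 = {{0,1,2,3,4,5}}
  π1 = {{0,5},{1},{2},{3,4}}
  π2 = {{0},{1},{2},{3},{4},{5}}
6 equivalence class(es) (converged in 3)
class of 1: {1}; class of 5: {5}

Answer: NOT BISIMILAR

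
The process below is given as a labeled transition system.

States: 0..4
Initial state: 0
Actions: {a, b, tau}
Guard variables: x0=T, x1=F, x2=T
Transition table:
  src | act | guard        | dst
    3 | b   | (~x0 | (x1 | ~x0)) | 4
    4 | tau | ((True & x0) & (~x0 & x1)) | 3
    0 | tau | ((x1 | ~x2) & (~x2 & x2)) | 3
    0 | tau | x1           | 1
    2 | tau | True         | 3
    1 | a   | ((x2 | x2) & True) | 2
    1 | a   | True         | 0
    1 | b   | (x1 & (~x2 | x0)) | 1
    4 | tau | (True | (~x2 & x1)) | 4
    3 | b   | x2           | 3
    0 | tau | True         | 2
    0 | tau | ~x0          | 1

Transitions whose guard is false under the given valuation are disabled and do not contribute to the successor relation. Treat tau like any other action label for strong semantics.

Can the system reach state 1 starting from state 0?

Answer: UNREACHABLE

Working:
6 transition(s) survive guard evaluation.
depth 0: {0}
depth 1: {2}  total {0,2}
depth 2: {3}  total {0,2,3}
Reachable = {0,2,3}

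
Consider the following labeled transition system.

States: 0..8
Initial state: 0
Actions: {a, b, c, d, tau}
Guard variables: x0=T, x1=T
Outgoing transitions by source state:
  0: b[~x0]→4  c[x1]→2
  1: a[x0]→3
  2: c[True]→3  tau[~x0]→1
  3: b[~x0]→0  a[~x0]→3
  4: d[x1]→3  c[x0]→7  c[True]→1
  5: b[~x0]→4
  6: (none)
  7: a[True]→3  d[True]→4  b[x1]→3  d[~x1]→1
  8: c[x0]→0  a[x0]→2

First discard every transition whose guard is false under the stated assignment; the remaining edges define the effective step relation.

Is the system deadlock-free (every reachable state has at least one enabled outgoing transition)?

Answer: DEADLOCK at state 3

Analysis:
Reachable = {0,2,3}
  0: c→2  [1 out]
  2: c→3  [1 out]
  3: ∅  [STUCK]
witness 3: c·c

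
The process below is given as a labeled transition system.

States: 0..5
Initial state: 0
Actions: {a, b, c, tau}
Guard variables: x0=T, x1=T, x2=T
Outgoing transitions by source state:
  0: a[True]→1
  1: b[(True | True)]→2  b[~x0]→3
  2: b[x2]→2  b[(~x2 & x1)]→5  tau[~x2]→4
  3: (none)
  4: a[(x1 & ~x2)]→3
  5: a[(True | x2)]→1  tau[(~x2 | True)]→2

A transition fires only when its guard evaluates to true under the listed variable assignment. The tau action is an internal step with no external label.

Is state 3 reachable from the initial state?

After dropping false guards: 5 live edges.
depth 0: {0}
depth 1: {1}  cumulative {0,1}
depth 2: {2}  cumulative {0,1,2}
R = {0,1,2}

Answer: UNREACHABLE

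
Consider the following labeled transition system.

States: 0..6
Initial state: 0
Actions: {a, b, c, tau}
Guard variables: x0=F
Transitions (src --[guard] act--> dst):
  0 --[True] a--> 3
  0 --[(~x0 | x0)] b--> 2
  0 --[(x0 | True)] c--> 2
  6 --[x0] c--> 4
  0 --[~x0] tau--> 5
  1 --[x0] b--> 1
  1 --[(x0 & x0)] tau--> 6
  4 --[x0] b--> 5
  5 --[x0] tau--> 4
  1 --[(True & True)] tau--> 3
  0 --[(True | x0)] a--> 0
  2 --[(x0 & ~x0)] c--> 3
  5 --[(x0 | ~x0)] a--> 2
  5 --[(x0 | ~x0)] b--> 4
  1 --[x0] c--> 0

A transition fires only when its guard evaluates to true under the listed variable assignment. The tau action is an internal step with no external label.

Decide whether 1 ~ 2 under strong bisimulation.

Compute ~ classes (split until stable):
  round 0: {{0,1,2,3,4,5,6}}
  round 1: {{0},{1},{2,3,4,6},{5}}
4 equivalence class(es) (converged in 2)
[1]={1}  [2]={2,3,4,6}

Answer: NOT BISIMILAR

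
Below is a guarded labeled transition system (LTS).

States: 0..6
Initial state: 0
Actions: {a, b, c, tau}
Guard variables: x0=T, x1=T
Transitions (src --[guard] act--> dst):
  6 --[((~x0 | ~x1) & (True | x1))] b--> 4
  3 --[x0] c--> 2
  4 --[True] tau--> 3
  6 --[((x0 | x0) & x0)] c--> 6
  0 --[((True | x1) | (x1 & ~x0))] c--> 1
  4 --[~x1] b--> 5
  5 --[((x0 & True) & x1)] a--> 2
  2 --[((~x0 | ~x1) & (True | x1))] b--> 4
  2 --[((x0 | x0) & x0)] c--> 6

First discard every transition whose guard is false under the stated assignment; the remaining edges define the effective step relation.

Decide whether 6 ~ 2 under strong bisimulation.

Bisimulation quotient by refinement:
  π0 = {{0,1,2,3,4,5,6}}
  π1 = {{0,2,3,6},{1},{4},{5}}
  π2 = {{0},{1},{2,3,6},{4},{5}}
stable after 3 split(s): 5 block(s)
6∈{2,3,6}, 2∈{2,3,6}

Answer: BISIMILAR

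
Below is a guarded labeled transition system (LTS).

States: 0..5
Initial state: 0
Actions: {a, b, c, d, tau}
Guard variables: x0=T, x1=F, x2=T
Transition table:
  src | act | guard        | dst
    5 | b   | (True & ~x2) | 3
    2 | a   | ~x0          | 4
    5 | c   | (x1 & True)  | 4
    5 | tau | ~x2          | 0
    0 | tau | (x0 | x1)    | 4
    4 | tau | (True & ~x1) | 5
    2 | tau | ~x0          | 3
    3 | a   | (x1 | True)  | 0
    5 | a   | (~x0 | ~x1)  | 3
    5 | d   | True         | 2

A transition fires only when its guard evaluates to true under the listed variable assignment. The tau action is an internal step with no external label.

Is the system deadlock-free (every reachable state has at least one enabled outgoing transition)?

Answer: DEADLOCK at state 2

Working:
Reachable = {0,2,3,4,5}
  0: tau→4  [1 exit(s)]
  2: ∅  [STUCK]
  3: a→0  [1 exit(s)]
  4: tau→5  [1 exit(s)]
  5: a→3  d→2  [2 exit(s)]
Path to 2: tau·tau·d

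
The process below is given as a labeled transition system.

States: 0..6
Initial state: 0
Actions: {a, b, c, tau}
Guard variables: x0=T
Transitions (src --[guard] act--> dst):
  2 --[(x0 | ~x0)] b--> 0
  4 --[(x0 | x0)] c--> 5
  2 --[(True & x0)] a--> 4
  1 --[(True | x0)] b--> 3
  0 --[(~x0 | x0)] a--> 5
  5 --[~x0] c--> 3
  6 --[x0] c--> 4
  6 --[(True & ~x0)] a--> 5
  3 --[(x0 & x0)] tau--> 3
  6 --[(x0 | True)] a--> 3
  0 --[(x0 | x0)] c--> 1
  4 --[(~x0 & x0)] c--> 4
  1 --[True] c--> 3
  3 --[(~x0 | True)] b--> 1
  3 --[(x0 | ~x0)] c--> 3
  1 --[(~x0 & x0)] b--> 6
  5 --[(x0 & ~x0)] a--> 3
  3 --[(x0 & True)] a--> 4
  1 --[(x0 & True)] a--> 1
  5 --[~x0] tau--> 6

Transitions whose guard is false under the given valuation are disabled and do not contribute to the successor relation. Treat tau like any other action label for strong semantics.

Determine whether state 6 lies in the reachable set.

Guard filter leaves 14 enabled edge(s).
Layer 0: {0}
Layer 1: {1,5}  now seen {0,1,5}
Layer 2: {3}  now seen {0,1,3,5}
Layer 3: {4}  now seen {0,1,3,4,5}
Reach set: {0,1,3,4,5}

Answer: UNREACHABLE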